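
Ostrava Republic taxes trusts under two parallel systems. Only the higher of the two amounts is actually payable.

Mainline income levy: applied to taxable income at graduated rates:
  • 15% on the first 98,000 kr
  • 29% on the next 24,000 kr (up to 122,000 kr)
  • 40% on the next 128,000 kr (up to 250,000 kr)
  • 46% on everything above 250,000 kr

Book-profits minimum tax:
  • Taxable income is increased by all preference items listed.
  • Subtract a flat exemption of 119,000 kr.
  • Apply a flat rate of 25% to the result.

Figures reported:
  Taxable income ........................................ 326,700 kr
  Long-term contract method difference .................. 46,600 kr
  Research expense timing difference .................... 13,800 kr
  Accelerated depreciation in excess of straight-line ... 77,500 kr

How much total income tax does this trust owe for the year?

108,142 kr

Book-profits minimum tax:
  Adjusted income: 326,700 kr + 46,600 kr + 13,800 kr + 77,500 kr = 464,600 kr
  Less exemption 119,000 kr → base 345,600 kr
  345,600 kr × 25% = 86,400 kr

Mainline income levy:
  98,000 kr × 15% = 14,700 kr
  24,000 kr × 29% = 6,960 kr
  128,000 kr × 40% = 51,200 kr
  76,700 kr × 46% = 35,282 kr
  → 108,142 kr

108,142 kr > 86,400 kr, so the mainline income levy governs.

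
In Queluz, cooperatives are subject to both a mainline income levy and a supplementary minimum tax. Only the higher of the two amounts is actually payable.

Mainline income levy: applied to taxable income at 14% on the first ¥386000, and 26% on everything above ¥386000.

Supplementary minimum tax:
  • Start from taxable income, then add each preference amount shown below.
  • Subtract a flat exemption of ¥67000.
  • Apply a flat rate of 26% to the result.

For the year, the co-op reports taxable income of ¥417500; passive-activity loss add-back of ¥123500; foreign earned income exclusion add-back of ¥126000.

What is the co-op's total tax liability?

Mainline income levy:
  ¥386000 × 14% = ¥54040
  ¥31500 × 26% = ¥8190
  → ¥62230

Supplementary minimum tax:
  Adjusted income: ¥417500 + ¥123500 + ¥126000 = ¥667000
  Less exemption ¥67000 → base ¥600000
  ¥600000 × 26% = ¥156000

¥156000 > ¥62230, so the supplementary minimum tax is the binding amount.

¥156000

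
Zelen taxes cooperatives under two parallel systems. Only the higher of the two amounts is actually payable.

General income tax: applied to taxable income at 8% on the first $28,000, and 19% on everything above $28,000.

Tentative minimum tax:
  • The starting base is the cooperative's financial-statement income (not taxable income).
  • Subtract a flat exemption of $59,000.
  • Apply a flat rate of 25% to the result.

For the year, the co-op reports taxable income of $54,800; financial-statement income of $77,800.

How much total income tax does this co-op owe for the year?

Tentative minimum tax:
  Base (financial-statement income): $77,800
  Less exemption $59,000 → base $18,800
  $18,800 × 25% = $4,700

General income tax:
  $28,000 × 8% = $2,240
  $26,800 × 19% = $5,092
  → $7,332

$7,332 > $4,700, so the general income tax governs.

$7,332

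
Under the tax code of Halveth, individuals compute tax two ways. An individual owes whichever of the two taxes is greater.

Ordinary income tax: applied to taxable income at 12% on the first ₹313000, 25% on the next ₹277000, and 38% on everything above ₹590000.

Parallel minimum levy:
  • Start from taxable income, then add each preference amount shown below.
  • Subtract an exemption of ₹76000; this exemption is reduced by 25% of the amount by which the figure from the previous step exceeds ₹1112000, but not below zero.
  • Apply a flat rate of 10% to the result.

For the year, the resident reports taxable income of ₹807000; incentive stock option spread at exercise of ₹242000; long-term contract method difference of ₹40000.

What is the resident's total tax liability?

₹189270

Parallel minimum levy:
  Adjusted income: ₹807000 + ₹242000 + ₹40000 = ₹1089000
  Exemption: ₹1089000 ≤ ₹1112000, so full ₹76000 applies
  Base: ₹1089000 − ₹76000 = ₹1013000
  ₹1013000 × 10% = ₹101300

Ordinary income tax:
  ₹313000 × 12% = ₹37560
  ₹277000 × 25% = ₹69250
  ₹217000 × 38% = ₹82460
  → ₹189270

₹189270 > ₹101300, so the ordinary income tax governs.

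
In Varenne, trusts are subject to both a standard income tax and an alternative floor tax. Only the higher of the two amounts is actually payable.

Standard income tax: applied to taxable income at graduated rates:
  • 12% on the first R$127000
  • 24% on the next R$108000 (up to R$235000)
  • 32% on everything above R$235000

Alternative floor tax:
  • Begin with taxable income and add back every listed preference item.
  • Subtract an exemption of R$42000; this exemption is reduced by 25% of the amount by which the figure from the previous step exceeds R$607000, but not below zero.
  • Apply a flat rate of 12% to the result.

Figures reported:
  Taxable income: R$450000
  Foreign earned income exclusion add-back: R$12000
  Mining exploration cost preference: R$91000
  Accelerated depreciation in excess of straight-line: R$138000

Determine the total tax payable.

R$109960

Standard income tax:
  R$127000 × 12% = R$15240
  R$108000 × 24% = R$25920
  R$215000 × 32% = R$68800
  → R$109960

Alternative floor tax:
  Adjusted income: R$450000 + R$12000 + R$91000 + R$138000 = R$691000
  Exemption: R$42000 − 25% × (R$691000 − R$607000) = R$42000 − R$21000 = R$21000
  Base: R$691000 − R$21000 = R$670000
  R$670000 × 12% = R$80400

R$109960 > R$80400, so the standard income tax governs.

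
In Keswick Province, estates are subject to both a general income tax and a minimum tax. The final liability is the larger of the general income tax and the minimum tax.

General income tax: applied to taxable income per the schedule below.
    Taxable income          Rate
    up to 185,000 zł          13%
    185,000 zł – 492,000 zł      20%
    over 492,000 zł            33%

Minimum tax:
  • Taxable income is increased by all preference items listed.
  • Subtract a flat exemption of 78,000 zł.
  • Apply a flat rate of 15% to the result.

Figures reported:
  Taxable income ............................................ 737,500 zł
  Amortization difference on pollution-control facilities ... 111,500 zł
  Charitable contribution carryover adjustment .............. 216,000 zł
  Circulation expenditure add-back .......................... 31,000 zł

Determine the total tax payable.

General income tax:
  185,000 zł × 13% = 24,050 zł
  307,000 zł × 20% = 61,400 zł
  245,500 zł × 33% = 81,015 zł
  → 166,465 zł

Minimum tax:
  Adjusted income: 737,500 zł + 111,500 zł + 216,000 zł + 31,000 zł = 1,096,000 zł
  Less exemption 78,000 zł → base 1,018,000 zł
  1,018,000 zł × 15% = 152,700 zł

166,465 zł > 152,700 zł, so the general income tax governs.

166,465 zł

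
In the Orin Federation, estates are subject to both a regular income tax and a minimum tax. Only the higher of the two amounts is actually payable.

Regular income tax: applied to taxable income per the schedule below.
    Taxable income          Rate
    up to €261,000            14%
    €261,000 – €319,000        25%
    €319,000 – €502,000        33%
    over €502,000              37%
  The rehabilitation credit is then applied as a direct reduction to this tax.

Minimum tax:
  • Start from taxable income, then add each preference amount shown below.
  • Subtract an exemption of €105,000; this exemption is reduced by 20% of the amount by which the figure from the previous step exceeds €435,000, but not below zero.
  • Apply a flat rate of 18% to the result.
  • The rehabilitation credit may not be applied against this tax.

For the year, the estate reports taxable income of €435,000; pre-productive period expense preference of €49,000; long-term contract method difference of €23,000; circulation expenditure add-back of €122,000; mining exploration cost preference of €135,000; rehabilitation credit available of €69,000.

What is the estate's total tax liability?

€130,464

Minimum tax:
  Adjusted income: €435,000 + €49,000 + €23,000 + €122,000 + €135,000 = €764,000
  Exemption: €105,000 − 20% × (€764,000 − €435,000) = €105,000 − €65,800 = €39,200
  Base: €764,000 − €39,200 = €724,800
  €724,800 × 18% = €130,464

Regular income tax:
  €261,000 × 14% = €36,540
  €58,000 × 25% = €14,500
  €116,000 × 33% = €38,280
  → €89,320
  Less rehabilitation credit €69,000 → €20,320

€130,464 > €20,320, so the minimum tax is the binding amount.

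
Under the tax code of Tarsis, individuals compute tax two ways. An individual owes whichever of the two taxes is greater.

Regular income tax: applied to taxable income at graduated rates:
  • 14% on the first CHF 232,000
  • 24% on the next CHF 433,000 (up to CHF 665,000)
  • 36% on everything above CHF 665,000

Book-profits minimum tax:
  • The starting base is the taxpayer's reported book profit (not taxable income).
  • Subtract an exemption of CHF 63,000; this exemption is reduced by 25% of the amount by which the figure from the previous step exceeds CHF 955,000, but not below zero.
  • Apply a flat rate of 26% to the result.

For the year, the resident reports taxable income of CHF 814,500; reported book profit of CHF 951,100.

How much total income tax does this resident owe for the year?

CHF 230,906

Book-profits minimum tax:
  Base (reported book profit): CHF 951,100
  Exemption: CHF 951,100 ≤ CHF 955,000, so full CHF 63,000 applies
  Base: CHF 951,100 − CHF 63,000 = CHF 888,100
  CHF 888,100 × 26% = CHF 230,906

Regular income tax:
  CHF 232,000 × 14% = CHF 32,480
  CHF 433,000 × 24% = CHF 103,920
  CHF 149,500 × 36% = CHF 53,820
  → CHF 190,220

CHF 230,906 > CHF 190,220, so the book-profits minimum tax is the binding amount.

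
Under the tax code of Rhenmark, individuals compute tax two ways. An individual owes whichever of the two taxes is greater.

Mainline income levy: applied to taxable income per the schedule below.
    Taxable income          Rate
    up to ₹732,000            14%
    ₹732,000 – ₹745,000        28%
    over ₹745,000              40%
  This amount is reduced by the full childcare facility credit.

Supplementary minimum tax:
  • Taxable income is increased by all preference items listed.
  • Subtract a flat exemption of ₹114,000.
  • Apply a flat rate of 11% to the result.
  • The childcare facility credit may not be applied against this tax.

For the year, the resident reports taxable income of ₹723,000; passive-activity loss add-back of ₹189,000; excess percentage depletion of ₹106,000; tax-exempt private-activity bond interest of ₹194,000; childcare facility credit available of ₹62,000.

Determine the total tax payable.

Supplementary minimum tax:
  Adjusted income: ₹723,000 + ₹189,000 + ₹106,000 + ₹194,000 = ₹1,212,000
  Less exemption ₹114,000 → base ₹1,098,000
  ₹1,098,000 × 11% = ₹120,780

Mainline income levy:
  ₹723,000 × 14% = ₹101,220
  Less childcare facility credit ₹62,000 → ₹39,220

₹120,780 > ₹39,220, so the supplementary minimum tax is the binding amount.

₹120,780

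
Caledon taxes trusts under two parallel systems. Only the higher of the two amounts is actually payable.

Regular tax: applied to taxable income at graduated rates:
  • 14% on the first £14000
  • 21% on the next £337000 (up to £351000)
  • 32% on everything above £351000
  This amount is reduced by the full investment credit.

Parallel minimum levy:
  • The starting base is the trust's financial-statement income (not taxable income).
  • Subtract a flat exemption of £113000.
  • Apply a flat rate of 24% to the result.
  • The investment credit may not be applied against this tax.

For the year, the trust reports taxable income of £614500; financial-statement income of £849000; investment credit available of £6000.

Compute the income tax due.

Regular tax:
  £14000 × 14% = £1960
  £337000 × 21% = £70770
  £263500 × 32% = £84320
  → £157050
  Less investment credit £6000 → £151050

Parallel minimum levy:
  Base (financial-statement income): £849000
  Less exemption £113000 → base £736000
  £736000 × 24% = £176640

£176640 > £151050, so the parallel minimum levy is the binding amount.

£176640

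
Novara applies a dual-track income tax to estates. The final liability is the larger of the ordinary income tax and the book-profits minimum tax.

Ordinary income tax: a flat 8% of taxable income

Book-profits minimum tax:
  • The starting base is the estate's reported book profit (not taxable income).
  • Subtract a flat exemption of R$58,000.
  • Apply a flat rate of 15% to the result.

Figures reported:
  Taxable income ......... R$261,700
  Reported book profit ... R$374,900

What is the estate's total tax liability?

Book-profits minimum tax:
  Base (reported book profit): R$374,900
  Less exemption R$58,000 → base R$316,900
  R$316,900 × 15% = R$47,535

Ordinary income tax:
  R$261,700 × 8% = R$20,936

R$47,535 > R$20,936, so the book-profits minimum tax is the binding amount.

R$47,535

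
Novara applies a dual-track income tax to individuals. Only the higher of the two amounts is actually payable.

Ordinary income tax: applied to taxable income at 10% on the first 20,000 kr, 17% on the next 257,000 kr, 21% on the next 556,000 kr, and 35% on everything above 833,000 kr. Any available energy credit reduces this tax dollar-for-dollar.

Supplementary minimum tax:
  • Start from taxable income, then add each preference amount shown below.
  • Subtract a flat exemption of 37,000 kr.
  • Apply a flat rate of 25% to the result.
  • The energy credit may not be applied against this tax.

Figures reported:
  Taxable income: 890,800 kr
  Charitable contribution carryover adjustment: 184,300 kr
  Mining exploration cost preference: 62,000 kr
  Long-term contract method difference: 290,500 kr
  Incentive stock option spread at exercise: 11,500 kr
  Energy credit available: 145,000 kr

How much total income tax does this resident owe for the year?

Supplementary minimum tax:
  Adjusted income: 890,800 kr + 184,300 kr + 62,000 kr + 290,500 kr + 11,500 kr = 1,439,100 kr
  Less exemption 37,000 kr → base 1,402,100 kr
  1,402,100 kr × 25% = 350,525 kr

Ordinary income tax:
  20,000 kr × 10% = 2,000 kr
  257,000 kr × 17% = 43,690 kr
  556,000 kr × 21% = 116,760 kr
  57,800 kr × 35% = 20,230 kr
  → 182,680 kr
  Less energy credit 145,000 kr → 37,680 kr

350,525 kr > 37,680 kr, so the supplementary minimum tax is the binding amount.

350,525 kr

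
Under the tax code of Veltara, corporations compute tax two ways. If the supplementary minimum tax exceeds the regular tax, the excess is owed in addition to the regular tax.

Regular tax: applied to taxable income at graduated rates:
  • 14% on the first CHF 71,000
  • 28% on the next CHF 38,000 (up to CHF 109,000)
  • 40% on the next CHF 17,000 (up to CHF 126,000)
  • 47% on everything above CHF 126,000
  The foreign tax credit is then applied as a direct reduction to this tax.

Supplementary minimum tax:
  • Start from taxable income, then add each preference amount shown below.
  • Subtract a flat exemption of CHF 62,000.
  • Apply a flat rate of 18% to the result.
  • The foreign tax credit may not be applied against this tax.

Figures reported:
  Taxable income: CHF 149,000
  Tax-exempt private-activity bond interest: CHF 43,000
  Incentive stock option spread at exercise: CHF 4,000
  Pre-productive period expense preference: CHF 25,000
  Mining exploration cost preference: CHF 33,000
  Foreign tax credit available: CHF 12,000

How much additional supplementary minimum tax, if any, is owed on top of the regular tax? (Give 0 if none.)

CHF 8,370

Supplementary minimum tax:
  Adjusted income: CHF 149,000 + CHF 43,000 + CHF 4,000 + CHF 25,000 + CHF 33,000 = CHF 254,000
  Less exemption CHF 62,000 → base CHF 192,000
  CHF 192,000 × 18% = CHF 34,560

Regular tax:
  CHF 71,000 × 14% = CHF 9,940
  CHF 38,000 × 28% = CHF 10,640
  CHF 17,000 × 40% = CHF 6,800
  CHF 23,000 × 47% = CHF 10,810
  → CHF 38,190
  Less foreign tax credit CHF 12,000 → CHF 26,190

Excess of supplementary minimum tax over regular tax: CHF 34,560 − CHF 26,190 = CHF 8,370.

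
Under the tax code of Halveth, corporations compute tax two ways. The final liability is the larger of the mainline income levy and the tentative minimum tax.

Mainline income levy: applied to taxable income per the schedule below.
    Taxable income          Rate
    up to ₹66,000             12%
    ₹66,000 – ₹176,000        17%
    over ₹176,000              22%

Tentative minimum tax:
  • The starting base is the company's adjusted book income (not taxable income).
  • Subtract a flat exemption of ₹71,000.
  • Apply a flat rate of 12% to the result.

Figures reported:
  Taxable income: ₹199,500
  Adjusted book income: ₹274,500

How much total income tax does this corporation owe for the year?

Tentative minimum tax:
  Base (adjusted book income): ₹274,500
  Less exemption ₹71,000 → base ₹203,500
  ₹203,500 × 12% = ₹24,420

Mainline income levy:
  ₹66,000 × 12% = ₹7,920
  ₹110,000 × 17% = ₹18,700
  ₹23,500 × 22% = ₹5,170
  → ₹31,790

₹31,790 > ₹24,420, so the mainline income levy governs.

₹31,790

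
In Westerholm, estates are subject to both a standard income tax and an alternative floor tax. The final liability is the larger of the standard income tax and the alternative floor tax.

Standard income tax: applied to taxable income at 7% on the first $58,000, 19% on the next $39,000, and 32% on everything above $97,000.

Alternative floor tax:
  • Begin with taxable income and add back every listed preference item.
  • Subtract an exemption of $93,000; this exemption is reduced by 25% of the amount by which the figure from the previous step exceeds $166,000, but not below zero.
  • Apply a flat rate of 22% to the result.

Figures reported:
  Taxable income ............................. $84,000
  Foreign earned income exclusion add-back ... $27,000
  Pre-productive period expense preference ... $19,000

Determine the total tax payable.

$9,000

Standard income tax:
  $58,000 × 7% = $4,060
  $26,000 × 19% = $4,940
  → $9,000

Alternative floor tax:
  Adjusted income: $84,000 + $27,000 + $19,000 = $130,000
  Exemption: $130,000 ≤ $166,000, so full $93,000 applies
  Base: $130,000 − $93,000 = $37,000
  $37,000 × 22% = $8,140

$9,000 > $8,140, so the standard income tax governs.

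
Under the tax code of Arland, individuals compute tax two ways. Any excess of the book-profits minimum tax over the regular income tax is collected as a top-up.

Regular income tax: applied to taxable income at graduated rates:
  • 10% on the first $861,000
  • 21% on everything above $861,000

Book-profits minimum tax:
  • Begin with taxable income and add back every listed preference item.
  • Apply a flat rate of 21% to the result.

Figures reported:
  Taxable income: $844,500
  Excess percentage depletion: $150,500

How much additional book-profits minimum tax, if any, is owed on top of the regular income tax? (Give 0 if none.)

$124,500

Regular income tax:
  $844,500 × 10% = $84,450

Book-profits minimum tax:
  Adjusted income: $844,500 + $150,500 = $995,000
  $995,000 × 21% = $208,950

Excess of book-profits minimum tax over regular income tax: $208,950 − $84,450 = $124,500.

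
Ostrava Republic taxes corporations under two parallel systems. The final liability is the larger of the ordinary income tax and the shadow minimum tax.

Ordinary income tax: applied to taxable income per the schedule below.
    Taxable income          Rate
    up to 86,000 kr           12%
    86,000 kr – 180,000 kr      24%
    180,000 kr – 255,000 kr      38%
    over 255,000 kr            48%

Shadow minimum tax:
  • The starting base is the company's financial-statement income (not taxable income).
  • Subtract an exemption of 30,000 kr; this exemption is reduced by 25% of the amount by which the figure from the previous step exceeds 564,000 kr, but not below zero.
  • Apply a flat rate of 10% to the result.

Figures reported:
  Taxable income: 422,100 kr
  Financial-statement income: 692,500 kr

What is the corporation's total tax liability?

Shadow minimum tax:
  Base (financial-statement income): 692,500 kr
  Exemption: 25% × (692,500 kr − 564,000 kr) = 32,125 kr ≥ 30,000 kr, so the exemption is fully phased out
  Base: 692,500 kr − 0 kr = 692,500 kr
  692,500 kr × 10% = 69,250 kr

Ordinary income tax:
  86,000 kr × 12% = 10,320 kr
  94,000 kr × 24% = 22,560 kr
  75,000 kr × 38% = 28,500 kr
  167,100 kr × 48% = 80,208 kr
  → 141,588 kr

141,588 kr > 69,250 kr, so the ordinary income tax governs.

141,588 kr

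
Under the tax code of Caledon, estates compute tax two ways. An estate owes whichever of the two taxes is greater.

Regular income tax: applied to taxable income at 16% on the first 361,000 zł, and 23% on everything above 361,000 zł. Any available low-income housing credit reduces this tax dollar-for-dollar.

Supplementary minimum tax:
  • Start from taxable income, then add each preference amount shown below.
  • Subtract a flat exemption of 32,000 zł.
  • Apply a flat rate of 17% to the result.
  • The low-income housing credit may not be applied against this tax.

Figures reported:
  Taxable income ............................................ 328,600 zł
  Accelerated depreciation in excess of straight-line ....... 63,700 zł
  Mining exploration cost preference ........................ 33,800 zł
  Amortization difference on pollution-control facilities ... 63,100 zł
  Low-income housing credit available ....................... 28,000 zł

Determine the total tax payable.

77,724 zł

Regular income tax:
  328,600 zł × 16% = 52,576 zł
  Less low-income housing credit 28,000 zł → 24,576 zł

Supplementary minimum tax:
  Adjusted income: 328,600 zł + 63,700 zł + 33,800 zł + 63,100 zł = 489,200 zł
  Less exemption 32,000 zł → base 457,200 zł
  457,200 zł × 17% = 77,724 zł

77,724 zł > 24,576 zł, so the supplementary minimum tax is the binding amount.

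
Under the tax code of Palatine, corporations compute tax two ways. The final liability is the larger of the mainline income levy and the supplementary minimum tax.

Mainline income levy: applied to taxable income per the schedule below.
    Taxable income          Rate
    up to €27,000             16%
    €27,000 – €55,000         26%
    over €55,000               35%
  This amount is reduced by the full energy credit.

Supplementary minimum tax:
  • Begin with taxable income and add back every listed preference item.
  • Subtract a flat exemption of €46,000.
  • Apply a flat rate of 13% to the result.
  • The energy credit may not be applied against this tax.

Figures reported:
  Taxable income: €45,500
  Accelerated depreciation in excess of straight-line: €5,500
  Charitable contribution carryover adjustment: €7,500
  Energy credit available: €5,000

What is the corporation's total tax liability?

Supplementary minimum tax:
  Adjusted income: €45,500 + €5,500 + €7,500 = €58,500
  Less exemption €46,000 → base €12,500
  €12,500 × 13% = €1,625

Mainline income levy:
  €27,000 × 16% = €4,320
  €18,500 × 26% = €4,810
  → €9,130
  Less energy credit €5,000 → €4,130

€4,130 > €1,625, so the mainline income levy governs.

€4,130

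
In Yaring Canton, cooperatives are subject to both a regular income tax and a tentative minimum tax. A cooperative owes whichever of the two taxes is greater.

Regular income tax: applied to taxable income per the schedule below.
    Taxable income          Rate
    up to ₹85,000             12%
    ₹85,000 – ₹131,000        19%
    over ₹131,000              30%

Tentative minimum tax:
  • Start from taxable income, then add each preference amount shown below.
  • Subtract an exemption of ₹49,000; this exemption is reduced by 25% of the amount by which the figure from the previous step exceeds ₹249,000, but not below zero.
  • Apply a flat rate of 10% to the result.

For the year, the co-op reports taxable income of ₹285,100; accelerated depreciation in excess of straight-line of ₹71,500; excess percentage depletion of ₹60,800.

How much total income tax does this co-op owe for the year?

₹65,170

Tentative minimum tax:
  Adjusted income: ₹285,100 + ₹71,500 + ₹60,800 = ₹417,400
  Exemption: ₹49,000 − 25% × (₹417,400 − ₹249,000) = ₹49,000 − ₹42,100 = ₹6,900
  Base: ₹417,400 − ₹6,900 = ₹410,500
  ₹410,500 × 10% = ₹41,050

Regular income tax:
  ₹85,000 × 12% = ₹10,200
  ₹46,000 × 19% = ₹8,740
  ₹154,100 × 30% = ₹46,230
  → ₹65,170

₹65,170 > ₹41,050, so the regular income tax governs.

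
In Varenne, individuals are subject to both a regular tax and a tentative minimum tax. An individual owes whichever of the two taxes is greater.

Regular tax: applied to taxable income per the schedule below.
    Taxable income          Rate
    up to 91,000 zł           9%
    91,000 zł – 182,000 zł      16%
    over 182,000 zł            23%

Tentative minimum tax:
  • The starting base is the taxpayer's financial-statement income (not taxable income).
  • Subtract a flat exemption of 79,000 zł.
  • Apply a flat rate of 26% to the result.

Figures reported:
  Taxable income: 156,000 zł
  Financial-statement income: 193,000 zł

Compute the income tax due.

Tentative minimum tax:
  Base (financial-statement income): 193,000 zł
  Less exemption 79,000 zł → base 114,000 zł
  114,000 zł × 26% = 29,640 zł

Regular tax:
  91,000 zł × 9% = 8,190 zł
  65,000 zł × 16% = 10,400 zł
  → 18,590 zł

29,640 zł > 18,590 zł, so the tentative minimum tax is the binding amount.

29,640 zł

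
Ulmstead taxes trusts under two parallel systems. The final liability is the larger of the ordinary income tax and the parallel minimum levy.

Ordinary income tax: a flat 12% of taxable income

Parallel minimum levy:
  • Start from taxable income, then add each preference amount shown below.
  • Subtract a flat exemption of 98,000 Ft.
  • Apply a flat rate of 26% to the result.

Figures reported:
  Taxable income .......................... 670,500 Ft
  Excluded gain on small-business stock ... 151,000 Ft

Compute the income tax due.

Ordinary income tax:
  670,500 Ft × 12% = 80,460 Ft

Parallel minimum levy:
  Adjusted income: 670,500 Ft + 151,000 Ft = 821,500 Ft
  Less exemption 98,000 Ft → base 723,500 Ft
  723,500 Ft × 26% = 188,110 Ft

188,110 Ft > 80,460 Ft, so the parallel minimum levy is the binding amount.

188,110 Ft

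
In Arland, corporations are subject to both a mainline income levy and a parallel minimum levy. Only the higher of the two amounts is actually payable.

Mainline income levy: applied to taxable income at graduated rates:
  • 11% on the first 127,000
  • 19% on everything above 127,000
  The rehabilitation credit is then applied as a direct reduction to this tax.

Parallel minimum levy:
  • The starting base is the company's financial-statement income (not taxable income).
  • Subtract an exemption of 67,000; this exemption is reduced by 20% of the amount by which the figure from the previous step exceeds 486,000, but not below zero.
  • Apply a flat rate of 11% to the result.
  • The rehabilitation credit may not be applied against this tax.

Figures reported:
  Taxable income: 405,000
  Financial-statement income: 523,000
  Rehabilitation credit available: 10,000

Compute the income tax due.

56,790

Mainline income levy:
  127,000 × 11% = 13,970
  278,000 × 19% = 52,820
  → 66,790
  Less rehabilitation credit 10,000 → 56,790

Parallel minimum levy:
  Base (financial-statement income): 523,000
  Exemption: 67,000 − 20% × (523,000 − 486,000) = 67,000 − 7,400 = 59,600
  Base: 523,000 − 59,600 = 463,400
  463,400 × 11% = 50,974

56,790 > 50,974, so the mainline income levy governs.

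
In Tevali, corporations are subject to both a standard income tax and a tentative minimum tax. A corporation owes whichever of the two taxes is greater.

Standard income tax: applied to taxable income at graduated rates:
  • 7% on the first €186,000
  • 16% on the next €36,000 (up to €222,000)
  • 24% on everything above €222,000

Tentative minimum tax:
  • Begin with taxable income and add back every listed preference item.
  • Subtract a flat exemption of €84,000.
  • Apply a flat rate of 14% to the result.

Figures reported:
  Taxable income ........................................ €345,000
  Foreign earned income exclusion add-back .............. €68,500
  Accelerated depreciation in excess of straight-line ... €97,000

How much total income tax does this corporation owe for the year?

€59,710

Tentative minimum tax:
  Adjusted income: €345,000 + €68,500 + €97,000 = €510,500
  Less exemption €84,000 → base €426,500
  €426,500 × 14% = €59,710

Standard income tax:
  €186,000 × 7% = €13,020
  €36,000 × 16% = €5,760
  €123,000 × 24% = €29,520
  → €48,300

€59,710 > €48,300, so the tentative minimum tax is the binding amount.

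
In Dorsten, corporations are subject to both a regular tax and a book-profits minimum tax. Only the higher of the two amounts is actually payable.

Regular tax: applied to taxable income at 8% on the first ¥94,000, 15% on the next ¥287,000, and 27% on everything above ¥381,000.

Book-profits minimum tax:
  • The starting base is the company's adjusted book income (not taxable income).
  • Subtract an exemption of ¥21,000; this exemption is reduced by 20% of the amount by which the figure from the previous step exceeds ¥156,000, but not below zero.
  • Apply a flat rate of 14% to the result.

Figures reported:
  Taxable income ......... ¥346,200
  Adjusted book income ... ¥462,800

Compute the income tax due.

¥64,792

Regular tax:
  ¥94,000 × 8% = ¥7,520
  ¥252,200 × 15% = ¥37,830
  → ¥45,350

Book-profits minimum tax:
  Base (adjusted book income): ¥462,800
  Exemption: 20% × (¥462,800 − ¥156,000) = ¥61,360 ≥ ¥21,000, so the exemption is fully phased out
  Base: ¥462,800 − ¥0 = ¥462,800
  ¥462,800 × 14% = ¥64,792

¥64,792 > ¥45,350, so the book-profits minimum tax is the binding amount.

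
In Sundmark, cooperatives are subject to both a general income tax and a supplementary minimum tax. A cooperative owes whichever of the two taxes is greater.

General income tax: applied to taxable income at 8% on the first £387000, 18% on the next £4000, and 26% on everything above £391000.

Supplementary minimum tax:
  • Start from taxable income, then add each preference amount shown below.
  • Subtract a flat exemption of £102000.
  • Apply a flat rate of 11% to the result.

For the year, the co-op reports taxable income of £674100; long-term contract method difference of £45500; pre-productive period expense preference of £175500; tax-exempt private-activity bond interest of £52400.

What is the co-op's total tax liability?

Supplementary minimum tax:
  Adjusted income: £674100 + £45500 + £175500 + £52400 = £947500
  Less exemption £102000 → base £845500
  £845500 × 11% = £93005

General income tax:
  £387000 × 8% = £30960
  £4000 × 18% = £720
  £283100 × 26% = £73606
  → £105286

£105286 > £93005, so the general income tax governs.

£105286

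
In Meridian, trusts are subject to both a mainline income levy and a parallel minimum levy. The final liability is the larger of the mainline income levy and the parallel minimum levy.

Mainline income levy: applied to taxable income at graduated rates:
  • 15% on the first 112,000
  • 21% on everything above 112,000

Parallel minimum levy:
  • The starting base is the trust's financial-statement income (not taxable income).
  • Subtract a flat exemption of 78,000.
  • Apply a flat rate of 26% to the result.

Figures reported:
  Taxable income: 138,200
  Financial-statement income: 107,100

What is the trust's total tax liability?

Mainline income levy:
  112,000 × 15% = 16,800
  26,200 × 21% = 5,502
  → 22,302

Parallel minimum levy:
  Base (financial-statement income): 107,100
  Less exemption 78,000 → base 29,100
  29,100 × 26% = 7,566

22,302 > 7,566, so the mainline income levy governs.

22,302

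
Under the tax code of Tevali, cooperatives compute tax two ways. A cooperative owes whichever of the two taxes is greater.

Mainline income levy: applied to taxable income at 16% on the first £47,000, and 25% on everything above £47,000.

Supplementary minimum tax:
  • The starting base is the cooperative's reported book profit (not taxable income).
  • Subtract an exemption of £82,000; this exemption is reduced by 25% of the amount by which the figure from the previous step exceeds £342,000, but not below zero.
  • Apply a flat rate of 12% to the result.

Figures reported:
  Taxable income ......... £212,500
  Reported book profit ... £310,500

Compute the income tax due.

Supplementary minimum tax:
  Base (reported book profit): £310,500
  Exemption: £310,500 ≤ £342,000, so full £82,000 applies
  Base: £310,500 − £82,000 = £228,500
  £228,500 × 12% = £27,420

Mainline income levy:
  £47,000 × 16% = £7,520
  £165,500 × 25% = £41,375
  → £48,895

£48,895 > £27,420, so the mainline income levy governs.

£48,895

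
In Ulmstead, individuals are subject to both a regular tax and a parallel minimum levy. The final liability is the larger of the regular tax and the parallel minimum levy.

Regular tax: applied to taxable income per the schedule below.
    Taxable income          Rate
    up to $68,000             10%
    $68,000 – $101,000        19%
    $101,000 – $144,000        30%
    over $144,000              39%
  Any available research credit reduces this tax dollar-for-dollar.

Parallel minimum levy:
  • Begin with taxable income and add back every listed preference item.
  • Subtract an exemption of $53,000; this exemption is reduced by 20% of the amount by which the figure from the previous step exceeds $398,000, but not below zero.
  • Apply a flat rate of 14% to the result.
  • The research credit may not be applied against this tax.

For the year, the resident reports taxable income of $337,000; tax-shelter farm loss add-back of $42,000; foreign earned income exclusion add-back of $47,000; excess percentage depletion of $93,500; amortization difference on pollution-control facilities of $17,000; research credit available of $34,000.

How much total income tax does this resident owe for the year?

$71,568

Parallel minimum levy:
  Adjusted income: $337,000 + $42,000 + $47,000 + $93,500 + $17,000 = $536,500
  Exemption: $53,000 − 20% × ($536,500 − $398,000) = $53,000 − $27,700 = $25,300
  Base: $536,500 − $25,300 = $511,200
  $511,200 × 14% = $71,568

Regular tax:
  $68,000 × 10% = $6,800
  $33,000 × 19% = $6,270
  $43,000 × 30% = $12,900
  $193,000 × 39% = $75,270
  → $101,240
  Less research credit $34,000 → $67,240

$71,568 > $67,240, so the parallel minimum levy is the binding amount.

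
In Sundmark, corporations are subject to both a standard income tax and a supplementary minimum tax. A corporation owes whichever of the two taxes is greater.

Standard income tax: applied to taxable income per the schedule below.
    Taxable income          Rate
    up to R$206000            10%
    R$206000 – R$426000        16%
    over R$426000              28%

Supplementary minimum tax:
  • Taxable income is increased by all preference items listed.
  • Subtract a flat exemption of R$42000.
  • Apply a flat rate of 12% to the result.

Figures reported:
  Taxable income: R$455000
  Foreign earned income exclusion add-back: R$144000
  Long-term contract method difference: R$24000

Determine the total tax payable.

R$69720

Standard income tax:
  R$206000 × 10% = R$20600
  R$220000 × 16% = R$35200
  R$29000 × 28% = R$8120
  → R$63920

Supplementary minimum tax:
  Adjusted income: R$455000 + R$144000 + R$24000 = R$623000
  Less exemption R$42000 → base R$581000
  R$581000 × 12% = R$69720

R$69720 > R$63920, so the supplementary minimum tax is the binding amount.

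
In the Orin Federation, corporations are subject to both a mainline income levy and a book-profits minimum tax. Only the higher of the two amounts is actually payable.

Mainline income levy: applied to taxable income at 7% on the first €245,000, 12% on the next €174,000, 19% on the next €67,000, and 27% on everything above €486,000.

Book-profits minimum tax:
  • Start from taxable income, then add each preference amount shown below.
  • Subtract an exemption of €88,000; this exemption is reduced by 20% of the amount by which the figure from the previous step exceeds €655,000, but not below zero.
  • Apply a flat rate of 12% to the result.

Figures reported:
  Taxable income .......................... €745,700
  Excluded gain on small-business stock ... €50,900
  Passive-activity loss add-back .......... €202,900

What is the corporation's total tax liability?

€120,879

Book-profits minimum tax:
  Adjusted income: €745,700 + €50,900 + €202,900 = €999,500
  Exemption: €88,000 − 20% × (€999,500 − €655,000) = €88,000 − €68,900 = €19,100
  Base: €999,500 − €19,100 = €980,400
  €980,400 × 12% = €117,648

Mainline income levy:
  €245,000 × 7% = €17,150
  €174,000 × 12% = €20,880
  €67,000 × 19% = €12,730
  €259,700 × 27% = €70,119
  → €120,879

€120,879 > €117,648, so the mainline income levy governs.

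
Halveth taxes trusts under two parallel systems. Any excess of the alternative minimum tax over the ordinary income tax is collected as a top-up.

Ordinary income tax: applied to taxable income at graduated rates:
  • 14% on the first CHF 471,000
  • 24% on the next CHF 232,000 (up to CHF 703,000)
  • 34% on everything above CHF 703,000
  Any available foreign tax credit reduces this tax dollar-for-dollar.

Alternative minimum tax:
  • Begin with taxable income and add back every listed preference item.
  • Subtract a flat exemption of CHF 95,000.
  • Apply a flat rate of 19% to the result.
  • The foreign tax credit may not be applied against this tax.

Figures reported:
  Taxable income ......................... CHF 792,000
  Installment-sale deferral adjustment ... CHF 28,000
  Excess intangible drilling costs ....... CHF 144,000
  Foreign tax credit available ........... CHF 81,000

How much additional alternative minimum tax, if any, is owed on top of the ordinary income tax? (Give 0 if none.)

Ordinary income tax:
  CHF 471,000 × 14% = CHF 65,940
  CHF 232,000 × 24% = CHF 55,680
  CHF 89,000 × 34% = CHF 30,260
  → CHF 151,880
  Less foreign tax credit CHF 81,000 → CHF 70,880

Alternative minimum tax:
  Adjusted income: CHF 792,000 + CHF 28,000 + CHF 144,000 = CHF 964,000
  Less exemption CHF 95,000 → base CHF 869,000
  CHF 869,000 × 19% = CHF 165,110

Excess of alternative minimum tax over ordinary income tax: CHF 165,110 − CHF 70,880 = CHF 94,230.

CHF 94,230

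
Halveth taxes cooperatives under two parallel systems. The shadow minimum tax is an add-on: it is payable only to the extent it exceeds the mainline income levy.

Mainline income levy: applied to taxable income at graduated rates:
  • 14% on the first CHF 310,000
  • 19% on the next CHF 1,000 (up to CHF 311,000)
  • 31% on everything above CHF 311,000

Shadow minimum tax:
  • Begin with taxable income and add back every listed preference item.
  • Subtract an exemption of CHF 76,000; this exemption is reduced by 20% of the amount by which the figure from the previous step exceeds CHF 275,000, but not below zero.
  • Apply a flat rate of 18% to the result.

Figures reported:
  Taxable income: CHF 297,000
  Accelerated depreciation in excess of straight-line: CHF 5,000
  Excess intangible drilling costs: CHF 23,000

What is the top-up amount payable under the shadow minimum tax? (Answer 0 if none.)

Shadow minimum tax:
  Adjusted income: CHF 297,000 + CHF 5,000 + CHF 23,000 = CHF 325,000
  Exemption: CHF 76,000 − 20% × (CHF 325,000 − CHF 275,000) = CHF 76,000 − CHF 10,000 = CHF 66,000
  Base: CHF 325,000 − CHF 66,000 = CHF 259,000
  CHF 259,000 × 18% = CHF 46,620

Mainline income levy:
  CHF 297,000 × 14% = CHF 41,580

Excess of shadow minimum tax over mainline income levy: CHF 46,620 − CHF 41,580 = CHF 5,040.

CHF 5,040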